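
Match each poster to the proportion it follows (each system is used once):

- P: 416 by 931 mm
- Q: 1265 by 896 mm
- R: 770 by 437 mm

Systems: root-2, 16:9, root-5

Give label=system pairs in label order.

P=root-5, Q=root-2, R=16:9

Ratios: P ≈ 2.238; Q ≈ 1.412; R ≈ 1.762.
Targets: root-2 ≈ 1.414; 16:9 ≈ 1.778; root-5 ≈ 2.236.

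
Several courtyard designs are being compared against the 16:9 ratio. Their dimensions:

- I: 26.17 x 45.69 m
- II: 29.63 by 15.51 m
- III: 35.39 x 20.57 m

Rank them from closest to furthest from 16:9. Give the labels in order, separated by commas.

I: 45.69/26.17 ≈ 1.746 → |1.746 − 1.778| = 0.032
II: 29.63/15.51 ≈ 1.910 → |1.910 − 1.778| = 0.132
III: 35.39/20.57 ≈ 1.720 → |1.720 − 1.778| = 0.058

I, III, II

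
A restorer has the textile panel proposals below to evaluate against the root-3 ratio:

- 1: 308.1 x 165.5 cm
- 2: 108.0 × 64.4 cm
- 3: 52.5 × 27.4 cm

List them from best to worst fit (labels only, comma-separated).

1: 308.1/165.5 ≈ 1.862 → |1.862 − 1.732| = 0.130
2: 108.0/64.4 ≈ 1.677 → |1.677 − 1.732| = 0.055
3: 52.5/27.4 ≈ 1.916 → |1.916 − 1.732| = 0.184

2, 1, 3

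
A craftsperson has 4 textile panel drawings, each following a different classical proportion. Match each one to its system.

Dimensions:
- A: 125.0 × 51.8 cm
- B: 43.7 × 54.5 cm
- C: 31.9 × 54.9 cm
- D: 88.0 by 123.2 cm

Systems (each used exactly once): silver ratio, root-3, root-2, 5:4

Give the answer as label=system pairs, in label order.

A=silver ratio, B=5:4, C=root-3, D=root-2

A = 125.0/51.8 ≈ 2.413 → silver ratio (2.414)
B = 54.5/43.7 ≈ 1.247 → 5:4 (1.250)
C = 54.9/31.9 ≈ 1.721 → root-3 (1.732)
D = 123.2/88.0 ≈ 1.400 → root-2 (1.414)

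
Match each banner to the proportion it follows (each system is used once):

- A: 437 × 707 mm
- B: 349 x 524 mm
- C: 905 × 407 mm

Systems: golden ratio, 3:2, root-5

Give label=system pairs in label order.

Ratios: A ≈ 1.618; B ≈ 1.501; C ≈ 2.224.
Targets: golden ratio ≈ 1.618; 3:2 ≈ 1.500; root-5 ≈ 2.236.

A=golden ratio, B=3:2, C=root-5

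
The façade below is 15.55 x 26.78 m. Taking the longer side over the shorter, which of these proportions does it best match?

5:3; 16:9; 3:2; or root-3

Ratio = 26.78 / 15.55 ≈ 1.722.
Distances: 5:3 1.667 (Δ 0.055); 16:9 1.778 (Δ 0.056); 3:2 1.500 (Δ 0.222); root-3 1.732 (Δ 0.010).

root-3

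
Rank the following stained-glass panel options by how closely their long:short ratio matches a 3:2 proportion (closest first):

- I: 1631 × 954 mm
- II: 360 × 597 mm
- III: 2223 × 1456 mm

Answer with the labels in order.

Ratios: I = 1631 / 954 ≈ 1.710; II = 597 / 360 ≈ 1.658; III = 2223 / 1456 ≈ 1.527.
|Δ from 1.500|: I 0.210; II 0.158; III 0.027.

III, II, I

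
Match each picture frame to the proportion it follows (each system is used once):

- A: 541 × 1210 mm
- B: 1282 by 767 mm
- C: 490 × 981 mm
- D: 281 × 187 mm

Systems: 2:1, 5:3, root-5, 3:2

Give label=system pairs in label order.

Ratios: A ≈ 2.237; B ≈ 1.671; C ≈ 2.002; D ≈ 1.503.
Targets: 2:1 ≈ 2.000; 5:3 ≈ 1.667; root-5 ≈ 2.236; 3:2 ≈ 1.500.

A=root-5, B=5:3, C=2:1, D=3:2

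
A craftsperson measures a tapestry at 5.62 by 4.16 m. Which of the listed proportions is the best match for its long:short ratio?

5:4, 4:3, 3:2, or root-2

Ratio = 5.62 / 4.16 ≈ 1.351.
Distances: 5:4 1.250 (Δ 0.101); 4:3 1.333 (Δ 0.018); 3:2 1.500 (Δ 0.149); root-2 1.414 (Δ 0.063).

4:3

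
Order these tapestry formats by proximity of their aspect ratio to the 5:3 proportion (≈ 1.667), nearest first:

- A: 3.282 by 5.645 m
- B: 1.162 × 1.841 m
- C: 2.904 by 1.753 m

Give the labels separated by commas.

C, A, B

Ratios: A = 5.645 / 3.282 ≈ 1.720; B = 1.841 / 1.162 ≈ 1.584; C = 2.904 / 1.753 ≈ 1.657.
|Δ from 1.667|: A 0.053; B 0.083; C 0.010.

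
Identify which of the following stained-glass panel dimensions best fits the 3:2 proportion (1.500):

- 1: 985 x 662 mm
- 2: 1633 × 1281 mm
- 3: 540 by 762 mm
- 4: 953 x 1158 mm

1

Target 3:2 ≈ 1.500.
1: 1.488 (Δ0.012)  2: 1.275 (Δ0.225)  3: 1.411 (Δ0.089)  4: 1.215 (Δ0.285)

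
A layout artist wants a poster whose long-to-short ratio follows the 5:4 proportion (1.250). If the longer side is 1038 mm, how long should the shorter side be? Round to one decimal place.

830.4 mm

5:4 = 1.25000.
Shorter side = 1038 ÷ 1.25000 ≈ 830.400 → 830.4 mm.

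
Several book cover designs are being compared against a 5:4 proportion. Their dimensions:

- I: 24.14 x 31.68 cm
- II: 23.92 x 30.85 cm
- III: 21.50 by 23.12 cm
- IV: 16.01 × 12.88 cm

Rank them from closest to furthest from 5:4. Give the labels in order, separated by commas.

I: 31.68/24.14 ≈ 1.312 → |1.312 − 1.250| = 0.062
II: 30.85/23.92 ≈ 1.290 → |1.290 − 1.250| = 0.040
III: 23.12/21.50 ≈ 1.075 → |1.075 − 1.250| = 0.175
IV: 16.01/12.88 ≈ 1.243 → |1.243 − 1.250| = 0.007

IV, II, I, III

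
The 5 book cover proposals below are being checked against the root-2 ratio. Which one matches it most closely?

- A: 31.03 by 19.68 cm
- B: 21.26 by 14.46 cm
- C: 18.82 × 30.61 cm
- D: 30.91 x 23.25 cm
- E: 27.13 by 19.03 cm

E

Ratios (long/short): A ≈ 1.577; B ≈ 1.470; C ≈ 1.626; D ≈ 1.329; E ≈ 1.426.
root-2 ≈ 1.414; option E is nearest (Δ 0.012).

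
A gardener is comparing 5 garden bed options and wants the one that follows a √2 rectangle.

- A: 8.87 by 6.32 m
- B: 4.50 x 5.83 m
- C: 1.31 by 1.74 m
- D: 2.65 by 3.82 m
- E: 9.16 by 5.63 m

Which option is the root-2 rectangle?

Target root-2 ≈ 1.414.
A: 1.403 (Δ0.011)  B: 1.296 (Δ0.118)  C: 1.328 (Δ0.086)  D: 1.442 (Δ0.028)  E: 1.627 (Δ0.213)

A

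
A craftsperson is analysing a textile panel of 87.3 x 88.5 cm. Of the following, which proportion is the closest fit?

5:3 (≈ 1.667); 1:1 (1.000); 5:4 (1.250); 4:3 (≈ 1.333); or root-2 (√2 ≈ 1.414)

88.5/87.3 ≈ 1.014. Nearest candidates are 1:1 (1.000, off by 0.014) and 5:4 (1.250, off by 0.236).

1:1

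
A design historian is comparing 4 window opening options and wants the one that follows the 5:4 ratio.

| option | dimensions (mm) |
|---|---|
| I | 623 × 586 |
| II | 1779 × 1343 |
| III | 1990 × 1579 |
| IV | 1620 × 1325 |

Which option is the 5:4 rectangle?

Target 5:4 ≈ 1.250.
I: 1.063 (Δ0.187)  II: 1.325 (Δ0.075)  III: 1.260 (Δ0.010)  IV: 1.223 (Δ0.027)

III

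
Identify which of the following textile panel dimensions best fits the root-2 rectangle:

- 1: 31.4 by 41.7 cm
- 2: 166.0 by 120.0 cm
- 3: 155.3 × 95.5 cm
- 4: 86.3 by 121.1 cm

Target root-2 ≈ 1.414.
1: 1.328 (Δ0.086)  2: 1.383 (Δ0.031)  3: 1.626 (Δ0.212)  4: 1.403 (Δ0.011)

4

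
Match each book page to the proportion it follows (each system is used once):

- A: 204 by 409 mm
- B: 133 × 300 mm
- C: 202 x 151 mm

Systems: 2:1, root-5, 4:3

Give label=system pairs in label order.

A=2:1, B=root-5, C=4:3

Ratios: A ≈ 2.005; B ≈ 2.256; C ≈ 1.338.
Targets: 2:1 ≈ 2.000; root-5 ≈ 2.236; 4:3 ≈ 1.333.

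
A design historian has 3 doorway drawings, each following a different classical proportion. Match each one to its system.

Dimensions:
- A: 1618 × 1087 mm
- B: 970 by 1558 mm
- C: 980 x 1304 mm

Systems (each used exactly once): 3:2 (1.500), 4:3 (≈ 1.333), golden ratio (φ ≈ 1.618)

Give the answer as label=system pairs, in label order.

A = 1618/1087 ≈ 1.489 → 3:2 (1.500)
B = 1558/970 ≈ 1.606 → golden ratio (1.618)
C = 1304/980 ≈ 1.331 → 4:3 (1.333)

A=3:2, B=golden ratio, C=4:3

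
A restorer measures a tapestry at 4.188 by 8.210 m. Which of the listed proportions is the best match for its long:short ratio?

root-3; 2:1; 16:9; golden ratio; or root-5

2:1

Ratio = 8.210 / 4.188 ≈ 1.960.
Distances: root-3 1.732 (Δ 0.228); 2:1 2.000 (Δ 0.040); 16:9 1.778 (Δ 0.182); golden ratio 1.618 (Δ 0.342); root-5 2.236 (Δ 0.276).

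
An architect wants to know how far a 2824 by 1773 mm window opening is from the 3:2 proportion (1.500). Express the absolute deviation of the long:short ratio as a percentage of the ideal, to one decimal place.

6.2%

Ratio = 2824 / 1773 ≈ 1.5928.
Ideal 3:2 = 1.5000. |1.5928 − 1.5000| / 1.5000 ≈ 6.19% → 6.2%.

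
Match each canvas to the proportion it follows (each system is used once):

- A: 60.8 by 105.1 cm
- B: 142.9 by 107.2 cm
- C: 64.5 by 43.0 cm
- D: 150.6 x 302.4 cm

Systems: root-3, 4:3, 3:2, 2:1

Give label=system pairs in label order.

A=root-3, B=4:3, C=3:2, D=2:1

A = 105.1/60.8 ≈ 1.729 → root-3 (1.732)
B = 142.9/107.2 ≈ 1.333 → 4:3 (1.333)
C = 64.5/43.0 ≈ 1.500 → 3:2 (1.500)
D = 302.4/150.6 ≈ 2.008 → 2:1 (2.000)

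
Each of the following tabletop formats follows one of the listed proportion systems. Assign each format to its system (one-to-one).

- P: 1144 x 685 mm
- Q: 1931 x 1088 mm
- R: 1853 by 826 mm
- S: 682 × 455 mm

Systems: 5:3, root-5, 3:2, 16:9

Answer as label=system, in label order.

P=5:3, Q=16:9, R=root-5, S=3:2

Ratios: P ≈ 1.670; Q ≈ 1.775; R ≈ 2.243; S ≈ 1.499.
Targets: 5:3 ≈ 1.667; root-5 ≈ 2.236; 3:2 ≈ 1.500; 16:9 ≈ 1.778.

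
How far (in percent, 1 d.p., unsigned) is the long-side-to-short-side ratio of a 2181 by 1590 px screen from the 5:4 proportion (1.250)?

9.7%

Ratio = 2181 / 1590 ≈ 1.3717.
Ideal 5:4 = 1.2500. |1.3717 − 1.2500| / 1.2500 ≈ 9.74% → 9.7%.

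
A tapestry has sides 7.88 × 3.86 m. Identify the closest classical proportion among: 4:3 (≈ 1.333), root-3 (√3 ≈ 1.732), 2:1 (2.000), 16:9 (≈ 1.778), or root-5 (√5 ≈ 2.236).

Ratio = 7.88 / 3.86 ≈ 2.041.
Distances: 4:3 1.333 (Δ 0.708); root-3 1.732 (Δ 0.309); 2:1 2.000 (Δ 0.041); 16:9 1.778 (Δ 0.263); root-5 2.236 (Δ 0.195).

2:1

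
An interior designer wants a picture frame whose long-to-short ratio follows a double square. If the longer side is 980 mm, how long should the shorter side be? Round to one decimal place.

2:1 = 2.00000.
Shorter side = 980 ÷ 2.00000 ≈ 490.000 → 490.0 mm.

490.0 mm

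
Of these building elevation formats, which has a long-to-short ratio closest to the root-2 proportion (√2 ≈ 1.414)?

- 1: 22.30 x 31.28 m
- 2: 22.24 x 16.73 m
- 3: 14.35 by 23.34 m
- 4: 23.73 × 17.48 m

Ratios (long/short): 1 ≈ 1.403; 2 ≈ 1.329; 3 ≈ 1.626; 4 ≈ 1.358.
root-2 ≈ 1.414; option 1 is nearest (Δ 0.011).

1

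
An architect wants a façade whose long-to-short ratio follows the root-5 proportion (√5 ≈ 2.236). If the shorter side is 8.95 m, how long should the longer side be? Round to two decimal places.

20.01 m

root-5 ≈ 2.23607.
Longer side = 8.95 × 2.23607 ≈ 20.0128 → 20.01 m.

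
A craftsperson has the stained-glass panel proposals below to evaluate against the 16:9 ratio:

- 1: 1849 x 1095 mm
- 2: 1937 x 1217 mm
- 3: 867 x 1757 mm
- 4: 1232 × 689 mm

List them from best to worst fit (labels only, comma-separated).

4, 1, 2, 3

Ratios: 1 = 1849 / 1095 ≈ 1.689; 2 = 1937 / 1217 ≈ 1.592; 3 = 1757 / 867 ≈ 2.027; 4 = 1232 / 689 ≈ 1.788.
|Δ from 1.778|: 1 0.089; 2 0.186; 3 0.249; 4 0.010.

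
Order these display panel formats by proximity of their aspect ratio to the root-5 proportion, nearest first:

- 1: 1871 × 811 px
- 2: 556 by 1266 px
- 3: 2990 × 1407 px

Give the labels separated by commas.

2, 1, 3

Ratios: 1 = 1871 / 811 ≈ 2.307; 2 = 1266 / 556 ≈ 2.277; 3 = 2990 / 1407 ≈ 2.125.
|Δ from 2.236|: 1 0.071; 2 0.041; 3 0.111.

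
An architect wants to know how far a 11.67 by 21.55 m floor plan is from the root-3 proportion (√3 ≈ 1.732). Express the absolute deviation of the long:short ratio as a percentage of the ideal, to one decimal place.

Ratio = 21.55 / 11.67 ≈ 1.8466.
Ideal root-3 ≈ 1.7321. |1.8466 − 1.7321| / 1.7321 ≈ 6.61% → 6.6%.

6.6%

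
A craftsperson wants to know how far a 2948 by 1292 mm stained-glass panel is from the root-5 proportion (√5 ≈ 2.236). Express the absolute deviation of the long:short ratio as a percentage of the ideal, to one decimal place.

Ratio = 2948 / 1292 ≈ 2.2817.
Ideal root-5 ≈ 2.2361. |2.2817 − 2.2361| / 2.2361 ≈ 2.04% → 2.0%.

2.0%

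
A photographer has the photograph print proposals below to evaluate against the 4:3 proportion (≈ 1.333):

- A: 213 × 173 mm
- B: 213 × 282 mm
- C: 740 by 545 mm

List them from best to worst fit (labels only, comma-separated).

B, C, A

A: 213/173 ≈ 1.231 → |1.231 − 1.333| = 0.102
B: 282/213 ≈ 1.324 → |1.324 − 1.333| = 0.009
C: 740/545 ≈ 1.358 → |1.358 − 1.333| = 0.025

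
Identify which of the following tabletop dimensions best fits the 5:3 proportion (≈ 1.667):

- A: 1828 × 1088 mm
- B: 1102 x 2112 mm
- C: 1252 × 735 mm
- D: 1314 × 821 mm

A

Target 5:3 ≈ 1.667.
A: 1.680 (Δ0.013)  B: 1.917 (Δ0.250)  C: 1.703 (Δ0.036)  D: 1.600 (Δ0.067)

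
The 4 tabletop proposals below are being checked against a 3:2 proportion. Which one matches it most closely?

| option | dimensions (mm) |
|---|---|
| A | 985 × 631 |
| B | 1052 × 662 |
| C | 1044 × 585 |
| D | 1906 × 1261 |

Target 3:2 ≈ 1.500.
A: 1.561 (Δ0.061)  B: 1.589 (Δ0.089)  C: 1.785 (Δ0.285)  D: 1.511 (Δ0.011)

D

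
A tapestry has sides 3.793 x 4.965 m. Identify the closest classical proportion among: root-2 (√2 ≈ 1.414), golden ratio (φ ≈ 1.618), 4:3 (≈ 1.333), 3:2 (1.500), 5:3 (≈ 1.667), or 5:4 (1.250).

4.965/3.793 ≈ 1.309. Nearest candidates are 4:3 (1.333, off by 0.024) and 5:4 (1.250, off by 0.059).

4:3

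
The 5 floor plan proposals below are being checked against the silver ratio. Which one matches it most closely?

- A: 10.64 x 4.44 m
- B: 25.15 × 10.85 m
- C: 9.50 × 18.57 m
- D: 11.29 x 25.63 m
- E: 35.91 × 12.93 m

Ratios (long/short): A ≈ 2.396; B ≈ 2.318; C ≈ 1.955; D ≈ 2.270; E ≈ 2.777.
silver ratio ≈ 2.414; option A is nearest (Δ 0.018).

A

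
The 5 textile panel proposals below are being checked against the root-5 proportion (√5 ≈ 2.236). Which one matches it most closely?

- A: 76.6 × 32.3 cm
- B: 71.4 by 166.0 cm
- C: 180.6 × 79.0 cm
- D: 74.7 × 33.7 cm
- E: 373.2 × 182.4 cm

Target root-5 ≈ 2.236.
A: 2.372 (Δ0.136)  B: 2.325 (Δ0.089)  C: 2.286 (Δ0.050)  D: 2.217 (Δ0.019)  E: 2.046 (Δ0.190)

D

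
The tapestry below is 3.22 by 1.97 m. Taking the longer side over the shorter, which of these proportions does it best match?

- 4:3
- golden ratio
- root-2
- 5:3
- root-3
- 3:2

golden ratio

3.22/1.97 ≈ 1.635. Nearest candidates are golden ratio (1.618, off by 0.017) and 5:3 (1.667, off by 0.032).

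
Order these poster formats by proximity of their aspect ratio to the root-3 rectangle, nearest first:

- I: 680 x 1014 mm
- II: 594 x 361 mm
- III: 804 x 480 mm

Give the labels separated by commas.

III, II, I

Ratios: I = 1014 / 680 ≈ 1.491; II = 594 / 361 ≈ 1.645; III = 804 / 480 ≈ 1.675.
|Δ from 1.732|: I 0.241; II 0.087; III 0.057.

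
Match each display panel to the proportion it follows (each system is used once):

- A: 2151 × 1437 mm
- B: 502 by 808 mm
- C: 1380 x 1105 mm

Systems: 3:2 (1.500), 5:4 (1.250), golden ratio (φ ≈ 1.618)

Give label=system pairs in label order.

A=3:2, B=golden ratio, C=5:4

Ratios: A ≈ 1.497; B ≈ 1.610; C ≈ 1.249.
Targets: 3:2 ≈ 1.500; 5:4 ≈ 1.250; golden ratio ≈ 1.618.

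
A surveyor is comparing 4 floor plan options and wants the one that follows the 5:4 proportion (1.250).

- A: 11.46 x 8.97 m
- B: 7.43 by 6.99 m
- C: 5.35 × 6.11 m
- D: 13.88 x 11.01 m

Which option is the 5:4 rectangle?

D

Ratios (long/short): A ≈ 1.278; B ≈ 1.063; C ≈ 1.142; D ≈ 1.261.
5:4 ≈ 1.250; option D is nearest (Δ 0.011).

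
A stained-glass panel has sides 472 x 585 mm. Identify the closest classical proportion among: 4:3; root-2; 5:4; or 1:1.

Ratio = 585 / 472 ≈ 1.239.
Distances: 4:3 1.333 (Δ 0.094); root-2 1.414 (Δ 0.175); 5:4 1.250 (Δ 0.011); 1:1 1.000 (Δ 0.239).

5:4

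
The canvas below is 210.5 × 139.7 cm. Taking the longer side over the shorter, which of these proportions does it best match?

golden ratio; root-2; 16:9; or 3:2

3:2

Ratio = 210.5 / 139.7 ≈ 1.507.
Distances: golden ratio 1.618 (Δ 0.111); root-2 1.414 (Δ 0.093); 16:9 1.778 (Δ 0.271); 3:2 1.500 (Δ 0.007).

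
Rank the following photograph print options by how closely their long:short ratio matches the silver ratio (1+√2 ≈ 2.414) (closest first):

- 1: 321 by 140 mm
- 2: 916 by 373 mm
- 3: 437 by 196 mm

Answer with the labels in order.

Ratios: 1 = 321 / 140 ≈ 2.293; 2 = 916 / 373 ≈ 2.456; 3 = 437 / 196 ≈ 2.230.
|Δ from 2.414|: 1 0.121; 2 0.042; 3 0.184.

2, 1, 3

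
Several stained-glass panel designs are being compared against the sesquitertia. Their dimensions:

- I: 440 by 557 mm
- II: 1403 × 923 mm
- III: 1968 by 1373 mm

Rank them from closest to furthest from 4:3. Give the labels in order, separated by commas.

I, III, II

Ratios: I = 557 / 440 ≈ 1.266; II = 1403 / 923 ≈ 1.520; III = 1968 / 1373 ≈ 1.433.
|Δ from 1.333|: I 0.067; II 0.187; III 0.100.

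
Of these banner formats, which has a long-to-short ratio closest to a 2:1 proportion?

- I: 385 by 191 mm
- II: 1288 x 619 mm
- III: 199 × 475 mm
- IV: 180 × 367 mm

I

Target 2:1 ≈ 2.000.
I: 2.016 (Δ0.016)  II: 2.081 (Δ0.081)  III: 2.387 (Δ0.387)  IV: 2.039 (Δ0.039)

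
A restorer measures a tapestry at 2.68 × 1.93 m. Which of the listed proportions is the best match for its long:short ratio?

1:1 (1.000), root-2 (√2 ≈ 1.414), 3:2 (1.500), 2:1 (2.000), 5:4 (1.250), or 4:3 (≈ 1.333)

2.68/1.93 ≈ 1.389. Nearest candidates are root-2 (1.414, off by 0.025) and 4:3 (1.333, off by 0.056).

root-2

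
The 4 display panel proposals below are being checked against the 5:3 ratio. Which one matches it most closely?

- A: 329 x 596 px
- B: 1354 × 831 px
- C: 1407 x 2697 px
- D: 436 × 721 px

Ratios (long/short): A ≈ 1.812; B ≈ 1.629; C ≈ 1.917; D ≈ 1.654.
5:3 ≈ 1.667; option D is nearest (Δ 0.013).

D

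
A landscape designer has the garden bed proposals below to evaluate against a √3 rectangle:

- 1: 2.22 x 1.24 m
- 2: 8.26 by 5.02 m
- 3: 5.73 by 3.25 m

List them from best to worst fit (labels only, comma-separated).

3, 1, 2

Ratios: 1 = 2.22 / 1.24 ≈ 1.790; 2 = 8.26 / 5.02 ≈ 1.645; 3 = 5.73 / 3.25 ≈ 1.763.
|Δ from 1.732|: 1 0.058; 2 0.087; 3 0.031.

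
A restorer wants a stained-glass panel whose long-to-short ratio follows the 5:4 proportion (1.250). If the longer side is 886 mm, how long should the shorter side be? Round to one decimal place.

5:4 = 1.25000.
Shorter side = 886 ÷ 1.25000 ≈ 708.800 → 708.8 mm.

708.8 mm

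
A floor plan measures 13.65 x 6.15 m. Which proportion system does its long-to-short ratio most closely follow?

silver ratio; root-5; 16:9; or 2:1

13.65/6.15 ≈ 2.220. Nearest candidates are root-5 (2.236, off by 0.016) and silver ratio (2.414, off by 0.194).

root-5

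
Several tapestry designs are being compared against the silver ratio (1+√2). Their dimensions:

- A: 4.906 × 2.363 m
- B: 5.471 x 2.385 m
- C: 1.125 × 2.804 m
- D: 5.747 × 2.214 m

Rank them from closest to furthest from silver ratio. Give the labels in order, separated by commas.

A: 4.906/2.363 ≈ 2.076 → |2.076 − 2.414| = 0.338
B: 5.471/2.385 ≈ 2.294 → |2.294 − 2.414| = 0.120
C: 2.804/1.125 ≈ 2.492 → |2.492 − 2.414| = 0.078
D: 5.747/2.214 ≈ 2.596 → |2.596 − 2.414| = 0.182

C, B, D, A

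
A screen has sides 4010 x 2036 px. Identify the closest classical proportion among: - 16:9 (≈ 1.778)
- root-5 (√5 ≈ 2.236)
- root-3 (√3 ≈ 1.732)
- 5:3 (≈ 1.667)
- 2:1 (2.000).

4010/2036 ≈ 1.970. Nearest candidates are 2:1 (2.000, off by 0.030) and 16:9 (1.778, off by 0.192).

2:1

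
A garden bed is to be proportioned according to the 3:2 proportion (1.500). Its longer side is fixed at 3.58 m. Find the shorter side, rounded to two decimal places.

2.39 m

3:2 = 1.50000.
Shorter side = 3.58 ÷ 1.50000 ≈ 2.3867 → 2.39 m.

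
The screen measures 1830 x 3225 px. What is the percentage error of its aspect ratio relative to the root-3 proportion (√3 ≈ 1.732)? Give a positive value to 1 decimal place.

1.7%

Ratio = 3225 / 1830 ≈ 1.7623.
Ideal root-3 ≈ 1.7321. |1.7623 − 1.7321| / 1.7321 ≈ 1.74% → 1.7%.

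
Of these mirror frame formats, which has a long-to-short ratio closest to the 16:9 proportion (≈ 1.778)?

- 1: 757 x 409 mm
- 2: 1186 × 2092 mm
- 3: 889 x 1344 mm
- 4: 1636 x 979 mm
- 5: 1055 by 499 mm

Ratios (long/short): 1 ≈ 1.851; 2 ≈ 1.764; 3 ≈ 1.512; 4 ≈ 1.671; 5 ≈ 2.114.
16:9 ≈ 1.778; option 2 is nearest (Δ 0.014).

2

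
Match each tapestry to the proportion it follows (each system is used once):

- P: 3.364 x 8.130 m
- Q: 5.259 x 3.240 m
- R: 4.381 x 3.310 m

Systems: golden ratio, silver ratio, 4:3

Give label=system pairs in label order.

P = 8.130/3.364 ≈ 2.417 → silver ratio (2.414)
Q = 5.259/3.240 ≈ 1.623 → golden ratio (1.618)
R = 4.381/3.310 ≈ 1.324 → 4:3 (1.333)

P=silver ratio, Q=golden ratio, R=4:3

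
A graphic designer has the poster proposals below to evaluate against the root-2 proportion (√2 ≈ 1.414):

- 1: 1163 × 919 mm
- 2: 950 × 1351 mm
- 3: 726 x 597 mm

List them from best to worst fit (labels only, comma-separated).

Ratios: 1 = 1163 / 919 ≈ 1.266; 2 = 1351 / 950 ≈ 1.422; 3 = 726 / 597 ≈ 1.216.
|Δ from 1.414|: 1 0.148; 2 0.008; 3 0.198.

2, 1, 3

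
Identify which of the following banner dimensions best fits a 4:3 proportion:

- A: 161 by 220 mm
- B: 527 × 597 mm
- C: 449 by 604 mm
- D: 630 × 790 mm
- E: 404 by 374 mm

Ratios (long/short): A ≈ 1.366; B ≈ 1.133; C ≈ 1.345; D ≈ 1.254; E ≈ 1.080.
4:3 ≈ 1.333; option C is nearest (Δ 0.012).

C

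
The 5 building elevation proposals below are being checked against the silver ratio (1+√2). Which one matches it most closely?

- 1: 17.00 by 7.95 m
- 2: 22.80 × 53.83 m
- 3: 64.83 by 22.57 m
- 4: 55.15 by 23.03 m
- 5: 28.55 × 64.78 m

Ratios (long/short): 1 ≈ 2.138; 2 ≈ 2.361; 3 ≈ 2.872; 4 ≈ 2.395; 5 ≈ 2.269.
silver ratio ≈ 2.414; option 4 is nearest (Δ 0.019).

4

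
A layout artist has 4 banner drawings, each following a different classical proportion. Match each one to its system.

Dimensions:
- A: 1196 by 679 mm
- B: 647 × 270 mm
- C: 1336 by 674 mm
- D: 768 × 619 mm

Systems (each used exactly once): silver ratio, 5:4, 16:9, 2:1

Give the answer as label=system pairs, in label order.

A=16:9, B=silver ratio, C=2:1, D=5:4

A = 1196/679 ≈ 1.761 → 16:9 (1.778)
B = 647/270 ≈ 2.396 → silver ratio (2.414)
C = 1336/674 ≈ 1.982 → 2:1 (2.000)
D = 768/619 ≈ 1.241 → 5:4 (1.250)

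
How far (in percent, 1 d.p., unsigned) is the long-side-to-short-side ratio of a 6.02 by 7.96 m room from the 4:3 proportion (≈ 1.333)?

0.8%

Ratio = 7.96 / 6.02 ≈ 1.3223.
Ideal 4:3 ≈ 1.3333. |1.3223 − 1.3333| / 1.3333 ≈ 0.83% → 0.8%.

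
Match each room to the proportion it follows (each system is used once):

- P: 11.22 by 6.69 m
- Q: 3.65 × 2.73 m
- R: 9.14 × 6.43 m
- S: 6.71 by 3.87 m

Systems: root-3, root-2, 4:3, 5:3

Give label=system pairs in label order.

Ratios: P ≈ 1.677; Q ≈ 1.337; R ≈ 1.421; S ≈ 1.734.
Targets: root-3 ≈ 1.732; root-2 ≈ 1.414; 4:3 ≈ 1.333; 5:3 ≈ 1.667.

P=5:3, Q=4:3, R=root-2, S=root-3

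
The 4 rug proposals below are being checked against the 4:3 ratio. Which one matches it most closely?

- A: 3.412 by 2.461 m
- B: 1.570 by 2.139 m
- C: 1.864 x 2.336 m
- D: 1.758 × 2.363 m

D

Target 4:3 ≈ 1.333.
A: 1.386 (Δ0.053)  B: 1.362 (Δ0.029)  C: 1.253 (Δ0.080)  D: 1.344 (Δ0.011)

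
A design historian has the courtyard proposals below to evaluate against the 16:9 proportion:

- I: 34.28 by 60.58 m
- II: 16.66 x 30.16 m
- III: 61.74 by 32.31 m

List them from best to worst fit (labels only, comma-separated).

I: 60.58/34.28 ≈ 1.767 → |1.767 − 1.778| = 0.011
II: 30.16/16.66 ≈ 1.810 → |1.810 − 1.778| = 0.032
III: 61.74/32.31 ≈ 1.911 → |1.911 − 1.778| = 0.133

I, II, III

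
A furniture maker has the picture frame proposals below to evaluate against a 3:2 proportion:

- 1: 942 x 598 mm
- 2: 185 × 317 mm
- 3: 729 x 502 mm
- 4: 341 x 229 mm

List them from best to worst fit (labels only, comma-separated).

1: 942/598 ≈ 1.575 → |1.575 − 1.500| = 0.075
2: 317/185 ≈ 1.714 → |1.714 − 1.500| = 0.214
3: 729/502 ≈ 1.452 → |1.452 − 1.500| = 0.048
4: 341/229 ≈ 1.489 → |1.489 − 1.500| = 0.011

4, 3, 1, 2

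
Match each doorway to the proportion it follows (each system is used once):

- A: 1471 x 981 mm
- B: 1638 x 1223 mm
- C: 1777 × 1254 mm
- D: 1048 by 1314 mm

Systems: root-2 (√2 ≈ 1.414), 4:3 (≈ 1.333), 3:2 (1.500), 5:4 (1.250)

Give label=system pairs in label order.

A = 1471/981 ≈ 1.499 → 3:2 (1.500)
B = 1638/1223 ≈ 1.339 → 4:3 (1.333)
C = 1777/1254 ≈ 1.417 → root-2 (1.414)
D = 1314/1048 ≈ 1.254 → 5:4 (1.250)

A=3:2, B=4:3, C=root-2, D=5:4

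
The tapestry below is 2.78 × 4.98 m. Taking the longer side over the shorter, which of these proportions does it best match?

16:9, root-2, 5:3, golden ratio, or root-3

16:9

4.98/2.78 ≈ 1.791. Nearest candidates are 16:9 (1.778, off by 0.013) and root-3 (1.732, off by 0.059).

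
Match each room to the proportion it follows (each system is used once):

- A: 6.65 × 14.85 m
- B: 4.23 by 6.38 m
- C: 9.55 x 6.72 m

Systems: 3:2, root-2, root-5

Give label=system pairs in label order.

A = 14.85/6.65 ≈ 2.233 → root-5 (2.236)
B = 6.38/4.23 ≈ 1.508 → 3:2 (1.500)
C = 9.55/6.72 ≈ 1.421 → root-2 (1.414)

A=root-5, B=3:2, C=root-2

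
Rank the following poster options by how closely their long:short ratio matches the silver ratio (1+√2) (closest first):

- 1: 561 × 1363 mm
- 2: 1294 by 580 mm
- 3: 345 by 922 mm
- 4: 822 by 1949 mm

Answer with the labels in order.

1: 1363/561 ≈ 2.430 → |2.430 − 2.414| = 0.016
2: 1294/580 ≈ 2.231 → |2.231 − 2.414| = 0.183
3: 922/345 ≈ 2.672 → |2.672 − 2.414| = 0.258
4: 1949/822 ≈ 2.371 → |2.371 − 2.414| = 0.043

1, 4, 2, 3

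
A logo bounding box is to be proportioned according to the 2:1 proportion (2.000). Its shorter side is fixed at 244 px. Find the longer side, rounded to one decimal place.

2:1 = 2.00000.
Longer side = 244 × 2.00000 ≈ 488.000 → 488.0 px.

488.0 px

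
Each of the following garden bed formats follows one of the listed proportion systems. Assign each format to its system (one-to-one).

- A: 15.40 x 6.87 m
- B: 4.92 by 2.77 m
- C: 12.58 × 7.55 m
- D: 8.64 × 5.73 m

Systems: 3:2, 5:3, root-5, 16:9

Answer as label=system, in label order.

Ratios: A ≈ 2.242; B ≈ 1.776; C ≈ 1.666; D ≈ 1.508.
Targets: 3:2 ≈ 1.500; 5:3 ≈ 1.667; root-5 ≈ 2.236; 16:9 ≈ 1.778.

A=root-5, B=16:9, C=5:3, D=3:2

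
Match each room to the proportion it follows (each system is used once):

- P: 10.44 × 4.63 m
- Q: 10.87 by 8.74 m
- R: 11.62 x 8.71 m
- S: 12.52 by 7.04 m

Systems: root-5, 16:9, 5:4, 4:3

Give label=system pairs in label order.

P=root-5, Q=5:4, R=4:3, S=16:9

Ratios: P ≈ 2.255; Q ≈ 1.244; R ≈ 1.334; S ≈ 1.778.
Targets: root-5 ≈ 2.236; 16:9 ≈ 1.778; 5:4 ≈ 1.250; 4:3 ≈ 1.333.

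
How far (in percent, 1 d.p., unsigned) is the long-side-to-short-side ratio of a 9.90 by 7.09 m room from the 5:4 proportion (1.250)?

Ratio = 9.90 / 7.09 ≈ 1.3963.
Ideal 5:4 = 1.2500. |1.3963 − 1.2500| / 1.2500 ≈ 11.70% → 11.7%.

11.7%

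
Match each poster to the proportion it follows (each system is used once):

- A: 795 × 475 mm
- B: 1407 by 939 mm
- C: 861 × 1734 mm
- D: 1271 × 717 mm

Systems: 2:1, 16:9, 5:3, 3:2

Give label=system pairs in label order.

Ratios: A ≈ 1.674; B ≈ 1.498; C ≈ 2.014; D ≈ 1.773.
Targets: 2:1 ≈ 2.000; 16:9 ≈ 1.778; 5:3 ≈ 1.667; 3:2 ≈ 1.500.

A=5:3, B=3:2, C=2:1, D=16:9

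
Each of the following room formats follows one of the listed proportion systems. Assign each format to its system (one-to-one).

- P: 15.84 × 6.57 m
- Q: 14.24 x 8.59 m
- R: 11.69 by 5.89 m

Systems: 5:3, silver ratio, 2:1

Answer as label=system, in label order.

P=silver ratio, Q=5:3, R=2:1

P = 15.84/6.57 ≈ 2.411 → silver ratio (2.414)
Q = 14.24/8.59 ≈ 1.658 → 5:3 (1.667)
R = 11.69/5.89 ≈ 1.985 → 2:1 (2.000)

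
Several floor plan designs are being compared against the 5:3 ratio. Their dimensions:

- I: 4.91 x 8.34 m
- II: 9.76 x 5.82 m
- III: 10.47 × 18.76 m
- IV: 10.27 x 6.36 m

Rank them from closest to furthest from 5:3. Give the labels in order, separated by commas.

II, I, IV, III

I: 8.34/4.91 ≈ 1.699 → |1.699 − 1.667| = 0.032
II: 9.76/5.82 ≈ 1.677 → |1.677 − 1.667| = 0.010
III: 18.76/10.47 ≈ 1.792 → |1.792 − 1.667| = 0.125
IV: 10.27/6.36 ≈ 1.615 → |1.615 − 1.667| = 0.052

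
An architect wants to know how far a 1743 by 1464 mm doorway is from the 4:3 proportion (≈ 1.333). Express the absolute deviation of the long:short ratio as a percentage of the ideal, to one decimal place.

10.7%

Ratio = 1743 / 1464 ≈ 1.1906.
Ideal 4:3 ≈ 1.3333. |1.1906 − 1.3333| / 1.3333 ≈ 10.70% → 10.7%.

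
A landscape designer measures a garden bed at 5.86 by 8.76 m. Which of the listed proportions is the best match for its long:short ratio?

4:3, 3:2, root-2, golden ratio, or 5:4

3:2

Ratio = 8.76 / 5.86 ≈ 1.495.
Distances: 4:3 1.333 (Δ 0.162); 3:2 1.500 (Δ 0.005); root-2 1.414 (Δ 0.081); golden ratio 1.618 (Δ 0.123); 5:4 1.250 (Δ 0.245).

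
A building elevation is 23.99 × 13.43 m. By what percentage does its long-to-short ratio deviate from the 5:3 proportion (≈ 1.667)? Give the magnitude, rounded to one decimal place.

Ratio = 23.99 / 13.43 ≈ 1.7863.
Ideal 5:3 ≈ 1.6667. |1.7863 − 1.6667| / 1.6667 ≈ 7.18% → 7.2%.

7.2%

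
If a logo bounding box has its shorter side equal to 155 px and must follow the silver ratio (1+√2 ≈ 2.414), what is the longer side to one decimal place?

silver ratio ≈ 2.41421.
Longer side = 155 × 2.41421 ≈ 374.203 → 374.2 px.

374.2 px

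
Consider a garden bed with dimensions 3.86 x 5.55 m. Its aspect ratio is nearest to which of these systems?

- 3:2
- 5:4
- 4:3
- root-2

Ratio = 5.55 / 3.86 ≈ 1.438.
Distances: 3:2 1.500 (Δ 0.062); 5:4 1.250 (Δ 0.188); 4:3 1.333 (Δ 0.105); root-2 1.414 (Δ 0.024).

root-2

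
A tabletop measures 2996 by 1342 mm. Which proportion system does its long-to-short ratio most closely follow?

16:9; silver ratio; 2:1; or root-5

Ratio = 2996 / 1342 ≈ 2.232.
Distances: 16:9 1.778 (Δ 0.454); silver ratio 2.414 (Δ 0.182); 2:1 2.000 (Δ 0.232); root-5 2.236 (Δ 0.004).

root-5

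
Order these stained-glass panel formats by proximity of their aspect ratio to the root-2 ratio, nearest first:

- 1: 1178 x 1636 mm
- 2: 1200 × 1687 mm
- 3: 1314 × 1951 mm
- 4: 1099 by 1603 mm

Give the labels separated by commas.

1: 1636/1178 ≈ 1.389 → |1.389 − 1.414| = 0.025
2: 1687/1200 ≈ 1.406 → |1.406 − 1.414| = 0.008
3: 1951/1314 ≈ 1.485 → |1.485 − 1.414| = 0.071
4: 1603/1099 ≈ 1.459 → |1.459 − 1.414| = 0.045

2, 1, 4, 3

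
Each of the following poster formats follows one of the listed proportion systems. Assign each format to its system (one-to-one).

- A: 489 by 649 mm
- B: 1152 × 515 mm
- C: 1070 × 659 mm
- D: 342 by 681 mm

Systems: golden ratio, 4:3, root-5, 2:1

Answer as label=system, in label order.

Ratios: A ≈ 1.327; B ≈ 2.237; C ≈ 1.624; D ≈ 1.991.
Targets: golden ratio ≈ 1.618; 4:3 ≈ 1.333; root-5 ≈ 2.236; 2:1 ≈ 2.000.

A=4:3, B=root-5, C=golden ratio, D=2:1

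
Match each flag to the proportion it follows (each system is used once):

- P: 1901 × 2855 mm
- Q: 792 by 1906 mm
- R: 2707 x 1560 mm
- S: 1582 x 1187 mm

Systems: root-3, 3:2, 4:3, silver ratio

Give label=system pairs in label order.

P = 2855/1901 ≈ 1.502 → 3:2 (1.500)
Q = 1906/792 ≈ 2.407 → silver ratio (2.414)
R = 2707/1560 ≈ 1.735 → root-3 (1.732)
S = 1582/1187 ≈ 1.333 → 4:3 (1.333)

P=3:2, Q=silver ratio, R=root-3, S=4:3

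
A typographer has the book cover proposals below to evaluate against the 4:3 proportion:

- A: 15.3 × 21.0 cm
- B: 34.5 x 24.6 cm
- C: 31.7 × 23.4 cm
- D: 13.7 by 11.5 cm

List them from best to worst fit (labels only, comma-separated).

A: 21.0/15.3 ≈ 1.373 → |1.373 − 1.333| = 0.040
B: 34.5/24.6 ≈ 1.402 → |1.402 − 1.333| = 0.069
C: 31.7/23.4 ≈ 1.355 → |1.355 − 1.333| = 0.022
D: 13.7/11.5 ≈ 1.191 → |1.191 − 1.333| = 0.142

C, A, B, D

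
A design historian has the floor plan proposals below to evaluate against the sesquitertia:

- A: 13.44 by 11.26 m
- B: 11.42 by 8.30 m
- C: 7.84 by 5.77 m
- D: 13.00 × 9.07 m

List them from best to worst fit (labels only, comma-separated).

C, B, D, A

Ratios: A = 13.44 / 11.26 ≈ 1.194; B = 11.42 / 8.30 ≈ 1.376; C = 7.84 / 5.77 ≈ 1.359; D = 13.00 / 9.07 ≈ 1.433.
|Δ from 1.333|: A 0.139; B 0.043; C 0.026; D 0.100.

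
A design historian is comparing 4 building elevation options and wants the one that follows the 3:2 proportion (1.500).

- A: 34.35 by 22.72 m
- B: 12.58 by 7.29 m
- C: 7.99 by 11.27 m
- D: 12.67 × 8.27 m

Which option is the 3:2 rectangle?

A

Target 3:2 ≈ 1.500.
A: 1.512 (Δ0.012)  B: 1.726 (Δ0.226)  C: 1.411 (Δ0.089)  D: 1.532 (Δ0.032)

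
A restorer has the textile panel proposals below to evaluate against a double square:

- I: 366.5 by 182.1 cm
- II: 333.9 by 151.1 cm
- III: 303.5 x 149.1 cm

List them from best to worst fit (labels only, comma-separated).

I, III, II

Ratios: I = 366.5 / 182.1 ≈ 2.013; II = 333.9 / 151.1 ≈ 2.210; III = 303.5 / 149.1 ≈ 2.036.
|Δ from 2.000|: I 0.013; II 0.210; III 0.036.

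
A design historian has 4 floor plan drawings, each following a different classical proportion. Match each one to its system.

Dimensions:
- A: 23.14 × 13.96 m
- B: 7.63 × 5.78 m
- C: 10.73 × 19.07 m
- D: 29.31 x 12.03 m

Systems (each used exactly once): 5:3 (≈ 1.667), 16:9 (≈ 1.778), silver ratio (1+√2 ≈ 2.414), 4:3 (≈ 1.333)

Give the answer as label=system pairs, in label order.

A=5:3, B=4:3, C=16:9, D=silver ratio

A = 23.14/13.96 ≈ 1.658 → 5:3 (1.667)
B = 7.63/5.78 ≈ 1.320 → 4:3 (1.333)
C = 19.07/10.73 ≈ 1.777 → 16:9 (1.778)
D = 29.31/12.03 ≈ 2.436 → silver ratio (2.414)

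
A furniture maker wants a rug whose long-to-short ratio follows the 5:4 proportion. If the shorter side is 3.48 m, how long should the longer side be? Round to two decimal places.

4.35 m

5:4 = 1.25000.
Longer side = 3.48 × 1.25000 ≈ 4.3500 → 4.35 m.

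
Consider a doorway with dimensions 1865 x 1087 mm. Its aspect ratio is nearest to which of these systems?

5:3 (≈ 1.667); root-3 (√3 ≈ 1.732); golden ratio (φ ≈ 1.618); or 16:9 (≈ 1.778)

root-3

1865/1087 ≈ 1.716. Nearest candidates are root-3 (1.732, off by 0.016) and 5:3 (1.667, off by 0.049).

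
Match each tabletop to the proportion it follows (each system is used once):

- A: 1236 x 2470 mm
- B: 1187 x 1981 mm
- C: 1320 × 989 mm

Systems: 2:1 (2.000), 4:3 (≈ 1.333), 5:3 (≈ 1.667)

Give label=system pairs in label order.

A = 2470/1236 ≈ 1.998 → 2:1 (2.000)
B = 1981/1187 ≈ 1.669 → 5:3 (1.667)
C = 1320/989 ≈ 1.335 → 4:3 (1.333)

A=2:1, B=5:3, C=4:3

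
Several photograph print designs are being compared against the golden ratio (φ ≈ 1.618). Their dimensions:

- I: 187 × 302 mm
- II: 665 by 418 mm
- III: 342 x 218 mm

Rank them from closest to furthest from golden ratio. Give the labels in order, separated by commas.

Ratios: I = 302 / 187 ≈ 1.615; II = 665 / 418 ≈ 1.591; III = 342 / 218 ≈ 1.569.
|Δ from 1.618|: I 0.003; II 0.027; III 0.049.

I, II, III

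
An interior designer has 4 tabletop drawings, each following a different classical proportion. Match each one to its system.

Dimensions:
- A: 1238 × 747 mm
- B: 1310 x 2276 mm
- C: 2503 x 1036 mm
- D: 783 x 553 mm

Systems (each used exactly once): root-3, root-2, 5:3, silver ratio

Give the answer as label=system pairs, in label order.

A=5:3, B=root-3, C=silver ratio, D=root-2

A = 1238/747 ≈ 1.657 → 5:3 (1.667)
B = 2276/1310 ≈ 1.737 → root-3 (1.732)
C = 2503/1036 ≈ 2.416 → silver ratio (2.414)
D = 783/553 ≈ 1.416 → root-2 (1.414)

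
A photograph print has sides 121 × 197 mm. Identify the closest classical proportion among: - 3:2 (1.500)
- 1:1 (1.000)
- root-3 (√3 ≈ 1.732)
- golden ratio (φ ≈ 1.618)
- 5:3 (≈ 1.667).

Ratio = 197 / 121 ≈ 1.628.
Distances: 3:2 1.500 (Δ 0.128); 1:1 1.000 (Δ 0.628); root-3 1.732 (Δ 0.104); golden ratio 1.618 (Δ 0.010); 5:3 1.667 (Δ 0.039).

golden ratio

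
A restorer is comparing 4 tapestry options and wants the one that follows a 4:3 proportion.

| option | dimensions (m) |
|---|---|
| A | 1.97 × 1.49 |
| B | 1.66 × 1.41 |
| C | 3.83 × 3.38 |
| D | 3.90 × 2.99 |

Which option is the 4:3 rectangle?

Target 4:3 ≈ 1.333.
A: 1.322 (Δ0.011)  B: 1.177 (Δ0.156)  C: 1.133 (Δ0.200)  D: 1.304 (Δ0.029)

A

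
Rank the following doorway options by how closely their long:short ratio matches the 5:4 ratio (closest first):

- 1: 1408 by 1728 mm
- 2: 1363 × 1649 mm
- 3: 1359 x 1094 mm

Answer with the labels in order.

Ratios: 1 = 1728 / 1408 ≈ 1.227; 2 = 1649 / 1363 ≈ 1.210; 3 = 1359 / 1094 ≈ 1.242.
|Δ from 1.250|: 1 0.023; 2 0.040; 3 0.008.

3, 1, 2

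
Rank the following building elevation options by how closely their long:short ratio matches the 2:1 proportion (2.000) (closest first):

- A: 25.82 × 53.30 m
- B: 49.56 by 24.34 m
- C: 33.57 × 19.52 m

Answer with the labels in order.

B, A, C

A: 53.30/25.82 ≈ 2.064 → |2.064 − 2.000| = 0.064
B: 49.56/24.34 ≈ 2.036 → |2.036 − 2.000| = 0.036
C: 33.57/19.52 ≈ 1.720 → |1.720 − 2.000| = 0.280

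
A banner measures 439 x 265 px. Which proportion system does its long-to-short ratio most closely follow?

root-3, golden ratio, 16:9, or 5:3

5:3

Ratio = 439 / 265 ≈ 1.657.
Distances: root-3 1.732 (Δ 0.075); golden ratio 1.618 (Δ 0.039); 16:9 1.778 (Δ 0.121); 5:3 1.667 (Δ 0.010).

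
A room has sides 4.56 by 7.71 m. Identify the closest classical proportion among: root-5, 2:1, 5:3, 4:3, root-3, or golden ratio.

Ratio = 7.71 / 4.56 ≈ 1.691.
Distances: root-5 2.236 (Δ 0.545); 2:1 2.000 (Δ 0.309); 5:3 1.667 (Δ 0.024); 4:3 1.333 (Δ 0.358); root-3 1.732 (Δ 0.041); golden ratio 1.618 (Δ 0.073).

5:3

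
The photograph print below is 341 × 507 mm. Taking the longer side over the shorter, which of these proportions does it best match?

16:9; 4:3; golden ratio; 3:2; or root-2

Ratio = 507 / 341 ≈ 1.487.
Distances: 16:9 1.778 (Δ 0.291); 4:3 1.333 (Δ 0.154); golden ratio 1.618 (Δ 0.131); 3:2 1.500 (Δ 0.013); root-2 1.414 (Δ 0.073).

3:2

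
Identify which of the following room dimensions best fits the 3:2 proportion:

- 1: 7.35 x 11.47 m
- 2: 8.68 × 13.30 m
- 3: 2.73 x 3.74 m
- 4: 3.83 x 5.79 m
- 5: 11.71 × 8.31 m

4

Target 3:2 ≈ 1.500.
1: 1.561 (Δ0.061)  2: 1.532 (Δ0.032)  3: 1.370 (Δ0.130)  4: 1.512 (Δ0.012)  5: 1.409 (Δ0.091)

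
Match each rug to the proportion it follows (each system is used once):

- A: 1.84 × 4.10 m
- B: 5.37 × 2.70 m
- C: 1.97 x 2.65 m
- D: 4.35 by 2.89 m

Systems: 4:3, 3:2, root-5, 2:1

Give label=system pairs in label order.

A=root-5, B=2:1, C=4:3, D=3:2

A = 4.10/1.84 ≈ 2.228 → root-5 (2.236)
B = 5.37/2.70 ≈ 1.989 → 2:1 (2.000)
C = 2.65/1.97 ≈ 1.345 → 4:3 (1.333)
D = 4.35/2.89 ≈ 1.505 → 3:2 (1.500)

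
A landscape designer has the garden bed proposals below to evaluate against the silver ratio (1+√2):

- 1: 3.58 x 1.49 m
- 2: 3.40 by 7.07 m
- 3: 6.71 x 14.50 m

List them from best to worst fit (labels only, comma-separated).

1, 3, 2

1: 3.58/1.49 ≈ 2.403 → |2.403 − 2.414| = 0.011
2: 7.07/3.40 ≈ 2.079 → |2.079 − 2.414| = 0.335
3: 14.50/6.71 ≈ 2.161 → |2.161 − 2.414| = 0.253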